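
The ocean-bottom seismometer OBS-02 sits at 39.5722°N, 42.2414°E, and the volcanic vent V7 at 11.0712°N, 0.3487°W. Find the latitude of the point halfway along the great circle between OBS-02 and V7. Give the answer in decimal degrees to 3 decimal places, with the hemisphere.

26.898°N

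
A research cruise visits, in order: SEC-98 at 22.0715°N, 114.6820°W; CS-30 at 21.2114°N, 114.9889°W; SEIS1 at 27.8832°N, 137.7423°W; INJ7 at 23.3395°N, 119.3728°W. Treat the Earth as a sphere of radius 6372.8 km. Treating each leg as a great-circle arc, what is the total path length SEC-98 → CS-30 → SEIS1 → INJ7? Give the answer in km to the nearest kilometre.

4423 km

SEC-98→CS-30: c = 0.015816 rad, d = 100.79 km
CS-30→SEIS1: c = 0.378822 rad, d = 2414.15 km
SEIS1→INJ7: c = 0.299438 rad, d = 1908.26 km
Total = 100.79 + 2414.15 + 1908.26 = 4423.20 km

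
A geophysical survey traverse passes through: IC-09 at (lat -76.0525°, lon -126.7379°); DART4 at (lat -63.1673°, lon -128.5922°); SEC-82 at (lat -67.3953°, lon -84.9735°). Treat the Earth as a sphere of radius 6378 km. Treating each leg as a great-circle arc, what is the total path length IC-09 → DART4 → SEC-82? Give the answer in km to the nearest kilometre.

3474 km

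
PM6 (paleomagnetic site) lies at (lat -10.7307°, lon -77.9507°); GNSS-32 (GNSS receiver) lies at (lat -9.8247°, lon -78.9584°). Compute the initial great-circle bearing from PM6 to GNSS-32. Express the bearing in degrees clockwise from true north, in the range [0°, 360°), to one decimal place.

312.3°

Δλ = -1.0077°
y = sin Δλ · cos φ₂ = -0.017329
x = cos φ₁ sin φ₂ − sin φ₁ cos φ₂ cos Δλ = 0.015784
θ = atan2(y, x) = -47.6718° → 312.3282° (mod 360°)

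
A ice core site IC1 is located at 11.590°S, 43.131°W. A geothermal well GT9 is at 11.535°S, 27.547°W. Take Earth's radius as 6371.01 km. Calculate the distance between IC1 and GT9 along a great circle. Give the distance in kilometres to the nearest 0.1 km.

Δφ = 0.0550°,  Δλ = 15.5840°
a = sin²(Δφ/2) + cos φ₁ cos φ₂ sin²(Δλ/2) = 0.017643
c = 2·arcsin(√a) = 0.266441 rad = 15.2659°
d = R·c = 6371.01 × 0.266441 = 1697.5 km

1697.5 km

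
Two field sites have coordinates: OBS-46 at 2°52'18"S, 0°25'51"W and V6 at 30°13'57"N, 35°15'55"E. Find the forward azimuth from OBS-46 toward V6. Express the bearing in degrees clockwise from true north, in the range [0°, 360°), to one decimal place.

OBS-46: φ = -2.87167°, λ = -0.43083°
V6: φ = +30.23250°, λ = +35.26528°
Δλ = 35.6961°
y = sin Δλ · cos φ₂ = 0.504126
x = cos φ₁ sin φ₂ − sin φ₁ cos φ₂ cos Δλ = 0.538031
θ = atan2(y, x) = 43.1366° → 43.1366° (mod 360°)

43.1°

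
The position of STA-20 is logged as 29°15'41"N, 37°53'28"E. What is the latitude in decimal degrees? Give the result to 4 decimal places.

29° + 15′/60 + 41″/3600 = 29 + 0.25000 + 0.01139 = 29.2614°

29.2614°N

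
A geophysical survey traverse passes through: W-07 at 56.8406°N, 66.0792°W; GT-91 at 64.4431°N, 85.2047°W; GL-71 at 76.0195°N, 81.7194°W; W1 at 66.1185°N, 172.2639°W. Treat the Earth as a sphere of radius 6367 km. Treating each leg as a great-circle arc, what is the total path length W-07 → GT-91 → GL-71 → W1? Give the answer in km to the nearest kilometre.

5690 km

W-07→GT-91: c = 0.209259 rad, d = 1332.35 km
GT-91→GL-71: c = 0.203005 rad, d = 1292.53 km
GL-71→W1: c = 0.481353 rad, d = 3064.77 km
Total = 1332.35 + 1292.53 + 3064.77 = 5689.66 km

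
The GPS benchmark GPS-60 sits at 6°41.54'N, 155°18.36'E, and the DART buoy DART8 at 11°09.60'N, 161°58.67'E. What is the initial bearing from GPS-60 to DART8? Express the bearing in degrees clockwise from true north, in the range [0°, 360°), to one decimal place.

GPS-60: φ = +6.69233°, λ = +155.30600°
DART8: φ = +11.16000°, λ = +161.97783°
Δλ = 6.6718°
y = sin Δλ · cos φ₂ = 0.113986
x = cos φ₁ sin φ₂ − sin φ₁ cos φ₂ cos Δλ = 0.078671
θ = atan2(y, x) = 55.3873° → 55.3873° (mod 360°)

55.4°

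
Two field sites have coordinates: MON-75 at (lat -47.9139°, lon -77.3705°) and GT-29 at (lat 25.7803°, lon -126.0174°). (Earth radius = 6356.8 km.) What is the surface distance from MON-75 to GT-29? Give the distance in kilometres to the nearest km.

9502 km

Δφ = 73.6942°,  Δλ = -48.6469°
a = sin²(Δφ/2) + cos φ₁ cos φ₂ sin²(Δλ/2) = 0.462009
c = 2·arcsin(√a) = 1.494740 rad = 85.6423°
d = R·c = 6356.8 × 1.494740 = 9501.8 km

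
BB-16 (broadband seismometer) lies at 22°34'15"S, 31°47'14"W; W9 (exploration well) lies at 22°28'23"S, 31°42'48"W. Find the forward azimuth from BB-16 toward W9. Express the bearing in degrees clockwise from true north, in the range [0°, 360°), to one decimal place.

BB-16: φ = -22.57083°, λ = -31.78722°
W9: φ = -22.47306°, λ = -31.71333°
Δλ = 0.0739°
y = sin Δλ · cos φ₂ = 0.001192
x = cos φ₁ sin φ₂ − sin φ₁ cos φ₂ cos Δλ = 0.001706
θ = atan2(y, x) = 34.9311° → 34.9311° (mod 360°)

34.9°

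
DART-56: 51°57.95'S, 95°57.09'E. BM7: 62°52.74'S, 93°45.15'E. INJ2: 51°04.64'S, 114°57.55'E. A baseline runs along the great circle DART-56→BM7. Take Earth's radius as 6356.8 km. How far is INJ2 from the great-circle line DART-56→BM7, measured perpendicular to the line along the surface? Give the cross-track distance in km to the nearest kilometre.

1311 km

DART-56: φ = -51.96583°, λ = +95.95150°
BM7: φ = -62.87900°, λ = +93.75250°
INJ2: φ = -51.07733°, λ = +114.95917°
δ₁₃ = central angle DART-56→INJ2 = 0.206409 rad  (haversine)
θ₁₃ = bearing DART-56→INJ2 = 93.210°,  θ₁₂ = bearing DART-56→BM7 = 185.271°
dₓₜ = R·arcsin(sin δ₁₃ · sin(θ₁₃ − θ₁₂)) = 6356.8·arcsin(0.20495·sin(-92.062°)) = -1311.236 km
|dₓₜ| = 1311.236 km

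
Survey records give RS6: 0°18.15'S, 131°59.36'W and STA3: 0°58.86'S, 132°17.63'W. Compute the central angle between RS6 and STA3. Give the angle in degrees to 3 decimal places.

RS6: φ = -0.30250°, λ = -131.98933°
STA3: φ = -0.98100°, λ = -132.29383°
Δφ = -0.6785°,  Δλ = -0.3045°
a = sin²(Δφ/2) + cos φ₁ cos φ₂ sin²(Δλ/2) = 0.000042
c = 2·arcsin(√a) = 0.012980 rad = 0.7437°

0.744°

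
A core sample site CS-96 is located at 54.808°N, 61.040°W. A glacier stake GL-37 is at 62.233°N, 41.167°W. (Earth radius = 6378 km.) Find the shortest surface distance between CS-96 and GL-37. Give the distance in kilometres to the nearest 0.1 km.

Δφ = 7.4250°,  Δλ = 19.8730°
a = sin²(Δφ/2) + cos φ₁ cos φ₂ sin²(Δλ/2) = 0.012187
c = 2·arcsin(√a) = 0.221242 rad = 12.6762°
d = R·c = 6378 × 0.221242 = 1411.1 km

1411.1 km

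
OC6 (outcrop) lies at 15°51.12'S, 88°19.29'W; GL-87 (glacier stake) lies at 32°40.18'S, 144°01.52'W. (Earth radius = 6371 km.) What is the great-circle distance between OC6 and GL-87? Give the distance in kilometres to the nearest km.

5878 km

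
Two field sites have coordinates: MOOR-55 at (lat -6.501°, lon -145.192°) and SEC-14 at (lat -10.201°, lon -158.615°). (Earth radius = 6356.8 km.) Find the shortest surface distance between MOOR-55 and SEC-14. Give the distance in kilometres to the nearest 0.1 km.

Δφ = -3.7000°,  Δλ = -13.4230°
a = sin²(Δφ/2) + cos φ₁ cos φ₂ sin²(Δλ/2) = 0.014398
c = 2·arcsin(√a) = 0.240567 rad = 13.7835°
d = R·c = 6356.8 × 0.240567 = 1529.2 km

1529.2 km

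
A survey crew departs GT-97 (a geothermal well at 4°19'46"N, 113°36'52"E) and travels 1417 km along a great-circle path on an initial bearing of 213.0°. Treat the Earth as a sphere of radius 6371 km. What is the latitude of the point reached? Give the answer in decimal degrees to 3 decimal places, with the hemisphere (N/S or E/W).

6.364°S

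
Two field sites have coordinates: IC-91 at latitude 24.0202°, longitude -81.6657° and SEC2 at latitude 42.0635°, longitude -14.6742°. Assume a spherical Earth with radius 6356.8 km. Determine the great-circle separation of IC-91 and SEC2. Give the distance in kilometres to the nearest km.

Δφ = 18.0433°,  Δλ = 66.9915°
a = sin²(Δφ/2) + cos φ₁ cos φ₂ sin²(Δλ/2) = 0.231119
c = 2·arcsin(√a) = 1.003015 rad = 57.4685°
d = R·c = 6356.8 × 1.003015 = 6376.0 km

6376 km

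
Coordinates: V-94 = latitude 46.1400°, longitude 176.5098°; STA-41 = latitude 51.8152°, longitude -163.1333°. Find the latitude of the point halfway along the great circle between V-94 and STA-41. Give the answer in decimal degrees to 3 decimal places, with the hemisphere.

49.426°N

Bx = cos φ₂ cos Δλ = 0.579590,  By = cos φ₂ sin Δλ = 0.215051
φₘ = atan2(sin φ₁ + sin φ₂, √((cos φ₁ + Bx)² + By²)) = 49.42568°
λₘ = λ₁ + atan2(By, cos φ₁ + Bx) = -173.89782°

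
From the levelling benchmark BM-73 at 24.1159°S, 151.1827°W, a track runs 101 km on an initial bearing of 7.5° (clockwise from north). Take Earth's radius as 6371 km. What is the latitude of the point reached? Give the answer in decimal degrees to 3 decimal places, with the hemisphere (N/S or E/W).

δ = d/R = 101/6371 = 0.015853 rad
φ₂ = arcsin(sin φ₁ cos δ + cos φ₁ sin δ cos θ)
   = arcsin(-0.40858·0.99987 + 0.91272·0.01585·0.99144) = -23.21530°
λ₂ = λ₁ + atan2(sin θ sin δ cos φ₁, cos δ − sin φ₁ sin φ₂) = -151.05370°

23.215°S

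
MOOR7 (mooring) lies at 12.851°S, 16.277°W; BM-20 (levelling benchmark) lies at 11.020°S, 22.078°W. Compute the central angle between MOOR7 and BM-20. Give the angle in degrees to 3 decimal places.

5.963°

Δφ = 1.8310°,  Δλ = -5.8010°
a = sin²(Δφ/2) + cos φ₁ cos φ₂ sin²(Δλ/2) = 0.002706
c = 2·arcsin(√a) = 0.104079 rad = 5.9633°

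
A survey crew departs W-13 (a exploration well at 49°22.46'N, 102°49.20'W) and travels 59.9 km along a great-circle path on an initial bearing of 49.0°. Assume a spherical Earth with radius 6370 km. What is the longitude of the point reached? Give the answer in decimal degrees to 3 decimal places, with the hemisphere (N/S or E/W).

W-13: φ = +49.37433°, λ = -102.82000°
δ = d/R = 59.9/6370 = 0.009403 rad
φ₂ = arcsin(sin φ₁ cos δ + cos φ₁ sin δ cos θ)
   = arcsin(0.75898·0.99996 + 0.65111·0.00940·0.65606) = 49.72611°
λ₂ = λ₁ + atan2(sin θ sin δ cos φ₁, cos δ − sin φ₁ sin φ₂) = -102.19098°

102.191°W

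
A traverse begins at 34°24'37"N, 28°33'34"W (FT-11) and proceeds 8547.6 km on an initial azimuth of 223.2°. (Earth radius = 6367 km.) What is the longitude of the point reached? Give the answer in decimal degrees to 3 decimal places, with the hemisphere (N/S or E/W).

77.153°W

FT-11: φ = +34.41028°, λ = -28.55944°
δ = d/R = 8547.6/6367 = 1.342485 rad
φ₂ = arcsin(sin φ₁ cos δ + cos φ₁ sin δ cos θ)
   = arcsin(0.56512·0.22633 + 0.82501·0.97405·-0.72897) = -27.25149°
λ₂ = λ₁ + atan2(sin θ sin δ cos φ₁, cos δ − sin φ₁ sin φ₂) = -77.15266°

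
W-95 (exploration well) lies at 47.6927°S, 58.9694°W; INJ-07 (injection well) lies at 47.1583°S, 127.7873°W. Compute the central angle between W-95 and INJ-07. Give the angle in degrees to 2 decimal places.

Δφ = 0.5344°,  Δλ = -68.8179°
a = sin²(Δφ/2) + cos φ₁ cos φ₂ sin²(Δλ/2) = 0.146179
c = 2·arcsin(√a) = 0.784642 rad = 44.9567°

44.96°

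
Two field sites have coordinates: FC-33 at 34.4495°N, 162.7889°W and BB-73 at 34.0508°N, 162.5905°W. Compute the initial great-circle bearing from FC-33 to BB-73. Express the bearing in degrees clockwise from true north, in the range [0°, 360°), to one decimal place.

Δλ = 0.1984°
y = sin Δλ · cos φ₂ = 0.002869
x = cos φ₁ sin φ₂ − sin φ₁ cos φ₂ cos Δλ = -0.006956
θ = atan2(y, x) = 157.5855° → 157.5855° (mod 360°)

157.6°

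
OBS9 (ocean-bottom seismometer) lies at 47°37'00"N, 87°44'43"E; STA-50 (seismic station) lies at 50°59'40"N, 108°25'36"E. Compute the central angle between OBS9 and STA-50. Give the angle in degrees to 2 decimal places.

OBS9: φ = +47.61667°, λ = +87.74528°
STA-50: φ = +50.99444°, λ = +108.42667°
Δφ = 3.3778°,  Δλ = 20.6814°
a = sin²(Δφ/2) + cos φ₁ cos φ₂ sin²(Δλ/2) = 0.014539
c = 2·arcsin(√a) = 0.241742 rad = 13.8508°

13.85°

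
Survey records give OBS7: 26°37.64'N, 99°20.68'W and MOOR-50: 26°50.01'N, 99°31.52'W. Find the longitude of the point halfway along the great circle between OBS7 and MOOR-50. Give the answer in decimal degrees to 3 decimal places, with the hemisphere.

OBS7: φ = +26.62733°, λ = -99.34467°
MOOR-50: φ = +26.83350°, λ = -99.52533°
Bx = cos φ₂ cos Δλ = 0.892318,  By = cos φ₂ sin Δλ = -0.002814
φₘ = atan2(sin φ₁ + sin φ₂, √((cos φ₁ + Bx)² + By²)) = 26.73045°
λₘ = λ₁ + atan2(By, cos φ₁ + Bx) = -99.43492°

99.435°W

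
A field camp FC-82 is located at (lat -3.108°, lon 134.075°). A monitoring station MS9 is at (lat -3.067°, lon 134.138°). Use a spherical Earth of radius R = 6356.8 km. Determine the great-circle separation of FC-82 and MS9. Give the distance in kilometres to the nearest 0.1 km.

Δφ = 0.0410°,  Δλ = 0.0630°
a = sin²(Δφ/2) + cos φ₁ cos φ₂ sin²(Δλ/2) = 0.000000
c = 2·arcsin(√a) = 0.001311 rad = 0.0751°
d = R·c = 6356.8 × 0.001311 = 8.3 km

8.3 km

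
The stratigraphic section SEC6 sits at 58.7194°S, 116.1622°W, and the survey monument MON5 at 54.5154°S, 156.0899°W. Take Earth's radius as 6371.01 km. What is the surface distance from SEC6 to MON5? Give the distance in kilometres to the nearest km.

2449 km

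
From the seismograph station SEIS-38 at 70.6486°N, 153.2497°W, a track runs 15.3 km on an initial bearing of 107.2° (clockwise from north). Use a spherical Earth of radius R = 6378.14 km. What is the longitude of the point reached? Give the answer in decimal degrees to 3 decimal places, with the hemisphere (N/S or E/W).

δ = d/R = 15.3/6378.14 = 0.002399 rad
φ₂ = arcsin(sin φ₁ cos δ + cos φ₁ sin δ cos θ)
   = arcsin(0.94350·1.00000 + 0.33136·0.00240·-0.29571) = 70.60753°
λ₂ = λ₁ + atan2(sin θ sin δ cos φ₁, cos δ − sin φ₁ sin φ₂) = -152.85427°

152.854°W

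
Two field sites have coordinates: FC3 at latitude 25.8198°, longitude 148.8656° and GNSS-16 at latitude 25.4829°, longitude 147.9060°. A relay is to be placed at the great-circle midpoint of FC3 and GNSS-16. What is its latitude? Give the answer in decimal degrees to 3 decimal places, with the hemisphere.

25.652°N

Bx = cos φ₂ cos Δλ = 0.902587,  By = cos φ₂ sin Δλ = -0.015118
φₘ = atan2(sin φ₁ + sin φ₂, √((cos φ₁ + Bx)² + By²)) = 25.65213°
λₘ = λ₁ + atan2(By, cos φ₁ + Bx) = 148.38512°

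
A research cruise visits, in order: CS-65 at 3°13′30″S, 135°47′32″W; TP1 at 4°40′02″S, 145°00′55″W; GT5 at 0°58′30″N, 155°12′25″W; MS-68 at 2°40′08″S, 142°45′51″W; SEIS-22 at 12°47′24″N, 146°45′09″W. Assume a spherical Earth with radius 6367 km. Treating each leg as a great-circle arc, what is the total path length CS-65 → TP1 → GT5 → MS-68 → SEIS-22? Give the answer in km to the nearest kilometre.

CS-65: φ = -3.22500°, λ = -135.79222°
TP1: φ = -4.66722°, λ = -145.01528°
GT5: φ = +0.97500°, λ = -155.20694°
MS-68: φ = -2.66889°, λ = -142.76417°
SEIS-22: φ = +12.79000°, λ = -146.75250°
CS-65→TP1: c = 0.162547 rad, d = 1034.94 km
TP1→GT5: c = 0.203173 rad, d = 1293.61 km
GT5→MS-68: c = 0.226230 rad, d = 1440.41 km
MS-68→SEIS-22: c = 0.278522 rad, d = 1773.35 km
Total = 1034.94 + 1293.61 + 1440.41 + 1773.35 = 5542.30 km

5542 km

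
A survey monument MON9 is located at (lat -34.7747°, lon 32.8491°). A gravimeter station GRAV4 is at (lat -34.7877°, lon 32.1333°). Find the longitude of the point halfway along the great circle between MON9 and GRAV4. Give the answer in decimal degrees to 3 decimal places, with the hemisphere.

Bx = cos φ₂ cos Δλ = 0.821208,  By = cos φ₂ sin Δλ = -0.010260
φₘ = atan2(sin φ₁ + sin φ₂, √((cos φ₁ + Bx)² + By²)) = -34.78172°
λₘ = λ₁ + atan2(By, cos φ₁ + Bx) = 32.49123°

32.491°E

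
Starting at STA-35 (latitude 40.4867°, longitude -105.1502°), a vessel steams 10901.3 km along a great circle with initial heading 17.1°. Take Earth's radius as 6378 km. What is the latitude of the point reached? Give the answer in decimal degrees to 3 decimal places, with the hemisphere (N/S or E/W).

δ = d/R = 10901.3/6378 = 1.709204 rad
φ₂ = arcsin(sin φ₁ cos δ + cos φ₁ sin δ cos θ)
   = arcsin(0.64927·-0.13797 + 0.76056·0.99044·0.95579) = 39.08008°
λ₂ = λ₁ + atan2(sin θ sin δ cos φ₁, cos δ − sin φ₁ sin φ₂) = 52.81523°

39.080°N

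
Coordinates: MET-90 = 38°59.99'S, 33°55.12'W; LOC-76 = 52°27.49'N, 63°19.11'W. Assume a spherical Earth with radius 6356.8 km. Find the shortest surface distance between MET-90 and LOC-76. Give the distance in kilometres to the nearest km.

MET-90: φ = -38.99983°, λ = -33.91867°
LOC-76: φ = +52.45817°, λ = -63.31850°
Δφ = 91.4580°,  Δλ = -29.3998°
a = sin²(Δφ/2) + cos φ₁ cos φ₂ sin²(Δλ/2) = 0.543215
c = 2·arcsin(√a) = 1.657334 rad = 94.9583°
d = R·c = 6356.8 × 1.657334 = 10535.3 km

10535 km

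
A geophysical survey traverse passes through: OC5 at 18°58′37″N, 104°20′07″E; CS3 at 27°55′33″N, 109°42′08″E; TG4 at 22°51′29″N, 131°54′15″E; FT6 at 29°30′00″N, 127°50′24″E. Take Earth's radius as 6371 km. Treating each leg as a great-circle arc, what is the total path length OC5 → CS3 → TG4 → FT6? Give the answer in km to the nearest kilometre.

4274 km

OC5: φ = +18.97694°, λ = +104.33528°
CS3: φ = +27.92583°, λ = +109.70222°
TG4: φ = +22.85806°, λ = +131.90417°
FT6: φ = +29.50000°, λ = +127.84000°
OC5→CS3: c = 0.178199 rad, d = 1135.30 km
CS3→TG4: c = 0.360483 rad, d = 2296.64 km
TG4→FT6: c = 0.132221 rad, d = 842.38 km
Total = 1135.30 + 2296.64 + 842.38 = 4274.32 km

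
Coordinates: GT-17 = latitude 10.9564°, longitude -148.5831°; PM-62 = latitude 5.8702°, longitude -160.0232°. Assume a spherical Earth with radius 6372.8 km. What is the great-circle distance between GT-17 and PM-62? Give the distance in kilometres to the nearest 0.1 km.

Δφ = -5.0862°,  Δλ = -11.4401°
a = sin²(Δφ/2) + cos φ₁ cos φ₂ sin²(Δλ/2) = 0.011670
c = 2·arcsin(√a) = 0.216480 rad = 12.4034°
d = R·c = 6372.8 × 0.216480 = 1379.6 km

1379.6 km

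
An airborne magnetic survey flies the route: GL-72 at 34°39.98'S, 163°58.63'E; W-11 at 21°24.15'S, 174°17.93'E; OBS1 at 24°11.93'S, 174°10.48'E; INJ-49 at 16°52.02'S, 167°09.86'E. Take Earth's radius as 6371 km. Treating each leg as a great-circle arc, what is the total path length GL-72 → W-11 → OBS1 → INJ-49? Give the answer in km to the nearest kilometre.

GL-72: φ = -34.66633°, λ = +163.97717°
W-11: φ = -21.40250°, λ = +174.29883°
OBS1: φ = -24.19883°, λ = +174.17467°
INJ-49: φ = -16.86700°, λ = +167.16433°
GL-72→W-11: c = 0.280447 rad, d = 1786.73 km
W-11→OBS1: c = 0.048846 rad, d = 311.20 km
OBS1→INJ-49: c = 0.171686 rad, d = 1093.81 km
Total = 1786.73 + 311.20 + 1093.81 = 3191.74 km

3192 km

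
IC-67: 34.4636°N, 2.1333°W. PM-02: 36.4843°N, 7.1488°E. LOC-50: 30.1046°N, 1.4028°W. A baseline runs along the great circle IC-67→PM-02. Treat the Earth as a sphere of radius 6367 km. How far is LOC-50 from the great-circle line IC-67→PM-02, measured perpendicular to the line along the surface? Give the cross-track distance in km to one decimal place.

482.7 km

δ₁₃ = central angle IC-67→LOC-50 = 0.076838 rad  (haversine)
θ₁₃ = bearing IC-67→LOC-50 = 171.739°,  θ₁₂ = bearing IC-67→PM-02 = 72.368°
dₓₜ = R·arcsin(sin δ₁₃ · sin(θ₁₃ − θ₁₂)) = 6367·arcsin(0.07676·sin(99.371°)) = 482.685 km
|dₓₜ| = 482.685 km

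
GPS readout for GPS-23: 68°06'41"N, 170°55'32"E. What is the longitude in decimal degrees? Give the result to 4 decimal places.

170.9256°E

170° + 55′/60 + 32″/3600 = 170 + 0.91667 + 0.00889 = 170.9256°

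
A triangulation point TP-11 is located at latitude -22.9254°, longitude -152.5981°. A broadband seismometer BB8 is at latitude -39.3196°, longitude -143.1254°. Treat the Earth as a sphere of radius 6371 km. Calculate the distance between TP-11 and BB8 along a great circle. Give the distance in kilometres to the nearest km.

2031 km

Δφ = -16.3942°,  Δλ = 9.4727°
a = sin²(Δφ/2) + cos φ₁ cos φ₂ sin²(Δλ/2) = 0.025187
c = 2·arcsin(√a) = 0.318754 rad = 18.2632°
d = R·c = 6371 × 0.318754 = 2030.8 km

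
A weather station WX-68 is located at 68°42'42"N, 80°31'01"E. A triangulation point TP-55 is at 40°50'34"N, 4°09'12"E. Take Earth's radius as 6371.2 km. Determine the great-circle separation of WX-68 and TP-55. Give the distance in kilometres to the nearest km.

5295 km

WX-68: φ = +68.71167°, λ = +80.51694°
TP-55: φ = +40.84278°, λ = +4.15333°
Δφ = -27.8689°,  Δλ = -76.3636°
a = sin²(Δφ/2) + cos φ₁ cos φ₂ sin²(Δλ/2) = 0.162943
c = 2·arcsin(√a) = 0.831031 rad = 47.6146°
d = R·c = 6371.2 × 0.831031 = 5294.7 km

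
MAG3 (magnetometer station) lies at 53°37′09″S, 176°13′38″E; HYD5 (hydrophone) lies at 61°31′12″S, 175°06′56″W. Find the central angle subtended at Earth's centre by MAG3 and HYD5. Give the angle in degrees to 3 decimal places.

MAG3: φ = -53.61917°, λ = +176.22722°
HYD5: φ = -61.52000°, λ = -175.11556°
Δφ = -7.9008°,  Δλ = 8.6572°
a = sin²(Δφ/2) + cos φ₁ cos φ₂ sin²(Δλ/2) = 0.006358
c = 2·arcsin(√a) = 0.159638 rad = 9.1466°

9.147°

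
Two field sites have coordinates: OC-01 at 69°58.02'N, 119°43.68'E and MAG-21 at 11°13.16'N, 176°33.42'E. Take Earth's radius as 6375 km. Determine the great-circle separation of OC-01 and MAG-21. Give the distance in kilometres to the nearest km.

7621 km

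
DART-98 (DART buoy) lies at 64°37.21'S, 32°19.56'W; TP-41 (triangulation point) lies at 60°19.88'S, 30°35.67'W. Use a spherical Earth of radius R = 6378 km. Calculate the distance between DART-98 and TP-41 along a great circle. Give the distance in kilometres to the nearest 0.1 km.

DART-98: φ = -64.62017°, λ = -32.32600°
TP-41: φ = -60.33133°, λ = -30.59450°
Δφ = 4.2888°,  Δλ = 1.7315°
a = sin²(Δφ/2) + cos φ₁ cos φ₂ sin²(Δλ/2) = 0.001449
c = 2·arcsin(√a) = 0.076139 rad = 4.3624°
d = R·c = 6378 × 0.076139 = 485.6 km

485.6 km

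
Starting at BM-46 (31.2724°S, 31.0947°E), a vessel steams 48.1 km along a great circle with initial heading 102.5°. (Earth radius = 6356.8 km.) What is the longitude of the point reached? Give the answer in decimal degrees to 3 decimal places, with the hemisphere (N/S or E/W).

31.590°E

δ = d/R = 48.1/6356.8 = 0.007567 rad
φ₂ = arcsin(sin φ₁ cos δ + cos φ₁ sin δ cos θ)
   = arcsin(-0.51911·0.99997 + 0.85471·0.00757·-0.21644) = -31.36528°
λ₂ = λ₁ + atan2(sin θ sin δ cos φ₁, cos δ − sin φ₁ sin φ₂) = 31.59040°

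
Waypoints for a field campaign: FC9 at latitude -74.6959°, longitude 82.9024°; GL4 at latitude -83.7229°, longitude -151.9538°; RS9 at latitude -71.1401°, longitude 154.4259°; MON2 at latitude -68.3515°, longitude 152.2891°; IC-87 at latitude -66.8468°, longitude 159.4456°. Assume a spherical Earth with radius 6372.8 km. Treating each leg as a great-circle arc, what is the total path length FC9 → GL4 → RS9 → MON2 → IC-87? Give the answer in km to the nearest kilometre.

FC9→GL4: c = 0.341827 rad, d = 2178.39 km
GL4→RS9: c = 0.278015 rad, d = 1771.74 km
RS9→MON2: c = 0.050346 rad, d = 320.84 km
MON2→IC-87: c = 0.054318 rad, d = 346.16 km
Total = 2178.39 + 1771.74 + 320.84 + 346.16 = 4617.13 km

4617 km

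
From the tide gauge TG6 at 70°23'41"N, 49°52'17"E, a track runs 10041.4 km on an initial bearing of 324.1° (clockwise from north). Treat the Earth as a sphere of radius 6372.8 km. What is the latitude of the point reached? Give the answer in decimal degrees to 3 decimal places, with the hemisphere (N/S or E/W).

15.498°N

TG6: φ = +70.39472°, λ = +49.87139°
δ = d/R = 10041.4/6372.8 = 1.575665 rad
φ₂ = arcsin(sin φ₁ cos δ + cos φ₁ sin δ cos θ)
   = arcsin(0.94203·-0.00487 + 0.33554·0.99999·0.81004) = 15.49832°
λ₂ = λ₁ + atan2(sin θ sin δ cos φ₁, cos δ − sin φ₁ sin φ₂) = -92.64813°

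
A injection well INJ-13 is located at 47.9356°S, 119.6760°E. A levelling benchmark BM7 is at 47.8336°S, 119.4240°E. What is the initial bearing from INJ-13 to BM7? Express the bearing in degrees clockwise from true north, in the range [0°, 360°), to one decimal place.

Δλ = -0.2520°
y = sin Δλ · cos φ₂ = -0.002952
x = cos φ₁ sin φ₂ − sin φ₁ cos φ₂ cos Δλ = 0.001775
θ = atan2(y, x) = -58.9801° → 301.0199° (mod 360°)

301.0°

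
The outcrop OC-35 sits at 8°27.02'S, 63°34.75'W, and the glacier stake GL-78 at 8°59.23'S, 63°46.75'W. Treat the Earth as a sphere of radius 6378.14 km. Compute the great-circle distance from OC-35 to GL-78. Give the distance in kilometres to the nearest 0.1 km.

63.7 km

OC-35: φ = -8.45033°, λ = -63.57917°
GL-78: φ = -8.98717°, λ = -63.77917°
Δφ = -0.5368°,  Δλ = -0.2000°
a = sin²(Δφ/2) + cos φ₁ cos φ₂ sin²(Δλ/2) = 0.000025
c = 2·arcsin(√a) = 0.009985 rad = 0.5721°
d = R·c = 6378.14 × 0.009985 = 63.7 km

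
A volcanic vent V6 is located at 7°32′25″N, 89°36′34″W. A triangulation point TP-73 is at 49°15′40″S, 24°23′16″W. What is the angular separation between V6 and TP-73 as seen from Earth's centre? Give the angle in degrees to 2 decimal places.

V6: φ = +7.54028°, λ = -89.60944°
TP-73: φ = -49.26111°, λ = -24.38778°
Δφ = -56.8014°,  Δλ = 65.2217°
a = sin²(Δφ/2) + cos φ₁ cos φ₂ sin²(Δλ/2) = 0.414138
c = 2·arcsin(√a) = 1.398217 rad = 80.1119°

80.11°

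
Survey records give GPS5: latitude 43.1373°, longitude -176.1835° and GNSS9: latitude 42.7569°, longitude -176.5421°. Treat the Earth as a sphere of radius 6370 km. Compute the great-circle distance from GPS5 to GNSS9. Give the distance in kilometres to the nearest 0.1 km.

51.4 km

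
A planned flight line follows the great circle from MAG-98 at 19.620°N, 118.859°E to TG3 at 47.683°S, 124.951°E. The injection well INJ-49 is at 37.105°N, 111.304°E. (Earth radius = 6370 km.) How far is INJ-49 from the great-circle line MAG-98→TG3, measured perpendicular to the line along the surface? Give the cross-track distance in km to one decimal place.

517.4 km

δ₁₃ = central angle MAG-98→INJ-49 = 0.326177 rad  (haversine)
θ₁₃ = bearing MAG-98→INJ-49 = 340.898°,  θ₁₂ = bearing MAG-98→TG3 = 175.565°
dₓₜ = R·arcsin(sin δ₁₃ · sin(θ₁₃ − θ₁₂)) = 6370·arcsin(0.32042·sin(165.333°)) = 517.386 km
|dₓₜ| = 517.386 km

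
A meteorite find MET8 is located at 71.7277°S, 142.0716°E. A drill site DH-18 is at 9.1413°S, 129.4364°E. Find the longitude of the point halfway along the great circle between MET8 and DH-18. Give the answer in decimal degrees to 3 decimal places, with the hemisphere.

132.472°E

Bx = cos φ₂ cos Δλ = 0.963390,  By = cos φ₂ sin Δλ = -0.215965
φₘ = atan2(sin φ₁ + sin φ₂, √((cos φ₁ + Bx)² + By²)) = -40.56041°
λₘ = λ₁ + atan2(By, cos φ₁ + Bx) = 132.47207°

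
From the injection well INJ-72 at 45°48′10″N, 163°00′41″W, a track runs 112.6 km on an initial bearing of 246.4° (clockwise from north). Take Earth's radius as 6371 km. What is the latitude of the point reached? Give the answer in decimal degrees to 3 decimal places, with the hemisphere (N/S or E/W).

45.390°N

INJ-72: φ = +45.80278°, λ = -163.01139°
δ = d/R = 112.6/6371 = 0.017674 rad
φ₂ = arcsin(sin φ₁ cos δ + cos φ₁ sin δ cos θ)
   = arcsin(0.71694·0.99984 + 0.69713·0.01767·-0.40035) = 45.38972°
λ₂ = λ₁ + atan2(sin θ sin δ cos φ₁, cos δ − sin φ₁ sin φ₂) = -164.33276°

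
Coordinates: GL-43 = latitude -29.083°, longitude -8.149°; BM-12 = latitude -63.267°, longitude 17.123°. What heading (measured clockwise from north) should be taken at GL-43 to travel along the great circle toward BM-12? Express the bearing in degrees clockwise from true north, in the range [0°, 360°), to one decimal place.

161.8°

Δλ = 25.2720°
y = sin Δλ · cos φ₂ = 0.192041
x = cos φ₁ sin φ₂ − sin φ₁ cos φ₂ cos Δλ = -0.582779
θ = atan2(y, x) = 161.7616° → 161.7616° (mod 360°)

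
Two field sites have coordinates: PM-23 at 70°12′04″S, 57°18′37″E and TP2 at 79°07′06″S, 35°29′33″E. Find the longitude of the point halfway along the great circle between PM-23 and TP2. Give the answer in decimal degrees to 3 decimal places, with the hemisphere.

PM-23: φ = -70.20111°, λ = +57.31028°
TP2: φ = -79.11833°, λ = +35.49250°
Bx = cos φ₂ cos Δλ = 0.175259,  By = cos φ₂ sin Δλ = -0.070162
φₘ = atan2(sin φ₁ + sin φ₂, √((cos φ₁ + Bx)² + By²)) = -74.90263°
λₘ = λ₁ + atan2(By, cos φ₁ + Bx) = 49.53705°

49.537°E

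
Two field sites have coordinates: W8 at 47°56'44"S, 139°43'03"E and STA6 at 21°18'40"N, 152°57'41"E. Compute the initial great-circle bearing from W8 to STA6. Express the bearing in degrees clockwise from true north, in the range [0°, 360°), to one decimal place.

13.1°

W8: φ = -47.94556°, λ = +139.71750°
STA6: φ = +21.31111°, λ = +152.96139°
Δλ = 13.2439°
y = sin Δλ · cos φ₂ = 0.213431
x = cos φ₁ sin φ₂ − sin φ₁ cos φ₂ cos Δλ = 0.916779
θ = atan2(y, x) = 13.1053° → 13.1053° (mod 360°)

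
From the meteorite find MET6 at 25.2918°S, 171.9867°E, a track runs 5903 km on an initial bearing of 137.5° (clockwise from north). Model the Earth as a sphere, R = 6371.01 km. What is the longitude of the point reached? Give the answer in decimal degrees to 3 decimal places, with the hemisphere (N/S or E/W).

δ = d/R = 5903/6371.01 = 0.926541 rad
φ₂ = arcsin(sin φ₁ cos δ + cos φ₁ sin δ cos θ)
   = arcsin(-0.42723·0.60060 + 0.90414·0.79955·-0.73728) = -52.14597°
λ₂ = λ₁ + atan2(sin θ sin δ cos φ₁, cos δ − sin φ₁ sin φ₂) = -126.34095°

126.341°W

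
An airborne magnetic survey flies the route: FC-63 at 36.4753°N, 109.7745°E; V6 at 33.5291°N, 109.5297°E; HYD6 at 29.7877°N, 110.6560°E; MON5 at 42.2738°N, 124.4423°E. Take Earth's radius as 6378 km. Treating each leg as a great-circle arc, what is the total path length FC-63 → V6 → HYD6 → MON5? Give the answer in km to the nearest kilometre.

2617 km

FC-63→V6: c = 0.051540 rad, d = 328.72 km
V6→HYD6: c = 0.067408 rad, d = 429.93 km
HYD6→MON5: c = 0.291380 rad, d = 1858.42 km
Total = 328.72 + 429.93 + 1858.42 = 2617.07 km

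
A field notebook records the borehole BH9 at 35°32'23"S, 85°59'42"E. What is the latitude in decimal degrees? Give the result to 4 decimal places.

35° + 32′/60 + 23″/3600 = 35 + 0.53333 + 0.00639 = 35.5397°

35.5397°S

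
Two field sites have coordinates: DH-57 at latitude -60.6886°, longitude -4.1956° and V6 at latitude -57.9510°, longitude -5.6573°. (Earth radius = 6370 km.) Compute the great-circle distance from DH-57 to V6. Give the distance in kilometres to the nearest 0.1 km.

Δφ = 2.7376°,  Δλ = -1.4617°
a = sin²(Δφ/2) + cos φ₁ cos φ₂ sin²(Δλ/2) = 0.000613
c = 2·arcsin(√a) = 0.049518 rad = 2.8372°
d = R·c = 6370 × 0.049518 = 315.4 km

315.4 km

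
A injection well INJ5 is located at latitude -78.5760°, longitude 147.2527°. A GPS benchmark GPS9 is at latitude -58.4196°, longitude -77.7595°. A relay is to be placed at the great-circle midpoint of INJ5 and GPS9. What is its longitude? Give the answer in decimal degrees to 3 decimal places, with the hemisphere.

Bx = cos φ₂ cos Δλ = -0.370229,  By = cos φ₂ sin Δλ = 0.370387
φₘ = atan2(sin φ₁ + sin φ₂, √((cos φ₁ + Bx)² + By²)) = -77.43213°
λₘ = λ₁ + atan2(By, cos φ₁ + Bx) = -97.81761°

97.818°W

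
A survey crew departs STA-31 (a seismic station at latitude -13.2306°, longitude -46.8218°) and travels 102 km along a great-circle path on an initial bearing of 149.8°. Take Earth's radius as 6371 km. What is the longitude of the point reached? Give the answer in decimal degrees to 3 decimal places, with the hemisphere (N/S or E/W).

46.346°W

δ = d/R = 102/6371 = 0.016010 rad
φ₂ = arcsin(sin φ₁ cos δ + cos φ₁ sin δ cos θ)
   = arcsin(-0.22887·0.99987 + 0.97346·0.01601·-0.86427) = -14.02296°
λ₂ = λ₁ + atan2(sin θ sin δ cos φ₁, cos δ − sin φ₁ sin φ₂) = -46.34622°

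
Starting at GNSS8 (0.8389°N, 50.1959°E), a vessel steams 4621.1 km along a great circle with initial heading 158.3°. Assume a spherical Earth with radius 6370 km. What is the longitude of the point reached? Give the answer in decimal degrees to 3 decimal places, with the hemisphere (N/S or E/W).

68.148°E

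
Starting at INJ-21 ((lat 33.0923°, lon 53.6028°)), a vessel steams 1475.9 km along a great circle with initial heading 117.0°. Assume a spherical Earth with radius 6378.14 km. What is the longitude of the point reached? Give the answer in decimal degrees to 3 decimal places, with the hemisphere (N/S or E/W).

66.787°E

δ = d/R = 1475.9/6378.14 = 0.231400 rad
φ₂ = arcsin(sin φ₁ cos δ + cos φ₁ sin δ cos θ)
   = arcsin(0.54599·0.97335 + 0.83779·0.22934·-0.45399) = 26.37263°
λ₂ = λ₁ + atan2(sin θ sin δ cos φ₁, cos δ − sin φ₁ sin φ₂) = 66.78694°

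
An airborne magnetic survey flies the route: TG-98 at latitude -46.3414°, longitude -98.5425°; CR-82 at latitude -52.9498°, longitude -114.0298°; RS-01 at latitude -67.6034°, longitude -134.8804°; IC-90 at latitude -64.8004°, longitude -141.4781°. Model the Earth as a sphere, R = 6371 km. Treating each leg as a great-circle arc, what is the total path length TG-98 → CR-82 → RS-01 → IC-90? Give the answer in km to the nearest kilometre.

3733 km

TG-98→CR-82: c = 0.208934 rad, d = 1331.12 km
CR-82→RS-01: c = 0.309654 rad, d = 1972.81 km
RS-01→IC-90: c = 0.067404 rad, d = 429.43 km
Total = 1331.12 + 1972.81 + 429.43 = 3733.36 km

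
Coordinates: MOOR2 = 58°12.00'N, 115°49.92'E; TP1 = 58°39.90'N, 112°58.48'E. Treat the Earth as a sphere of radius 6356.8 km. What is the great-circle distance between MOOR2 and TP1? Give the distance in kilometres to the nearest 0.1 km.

MOOR2: φ = +58.20000°, λ = +115.83200°
TP1: φ = +58.66500°, λ = +112.97467°
Δφ = 0.4650°,  Δλ = -2.8573°
a = sin²(Δφ/2) + cos φ₁ cos φ₂ sin²(Δλ/2) = 0.000187
c = 2·arcsin(√a) = 0.027337 rad = 1.5663°
d = R·c = 6356.8 × 0.027337 = 173.8 km

173.8 km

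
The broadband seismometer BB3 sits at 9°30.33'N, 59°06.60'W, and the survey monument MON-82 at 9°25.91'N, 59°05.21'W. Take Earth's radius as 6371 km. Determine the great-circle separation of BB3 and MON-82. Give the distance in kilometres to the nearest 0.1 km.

8.6 km

BB3: φ = +9.50550°, λ = -59.11000°
MON-82: φ = +9.43183°, λ = -59.08683°
Δφ = -0.0737°,  Δλ = 0.0232°
a = sin²(Δφ/2) + cos φ₁ cos φ₂ sin²(Δλ/2) = 0.000000
c = 2·arcsin(√a) = 0.001346 rad = 0.0771°
d = R·c = 6371 × 0.001346 = 8.6 km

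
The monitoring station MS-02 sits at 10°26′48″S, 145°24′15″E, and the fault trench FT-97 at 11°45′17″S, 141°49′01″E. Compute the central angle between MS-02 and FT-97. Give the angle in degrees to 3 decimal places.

MS-02: φ = -10.44667°, λ = +145.40417°
FT-97: φ = -11.75472°, λ = +141.81694°
Δφ = -1.3081°,  Δλ = -3.5872°
a = sin²(Δφ/2) + cos φ₁ cos φ₂ sin²(Δλ/2) = 0.001073
c = 2·arcsin(√a) = 0.065540 rad = 3.7552°

3.755°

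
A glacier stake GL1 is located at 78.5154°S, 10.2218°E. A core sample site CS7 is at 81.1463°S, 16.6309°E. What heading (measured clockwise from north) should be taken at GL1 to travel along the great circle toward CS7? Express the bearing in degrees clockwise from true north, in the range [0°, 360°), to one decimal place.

Δλ = 6.4091°
y = sin Δλ · cos φ₂ = 0.017181
x = cos φ₁ sin φ₂ − sin φ₁ cos φ₂ cos Δλ = -0.046844
θ = atan2(y, x) = 159.8589° → 159.8589° (mod 360°)

159.9°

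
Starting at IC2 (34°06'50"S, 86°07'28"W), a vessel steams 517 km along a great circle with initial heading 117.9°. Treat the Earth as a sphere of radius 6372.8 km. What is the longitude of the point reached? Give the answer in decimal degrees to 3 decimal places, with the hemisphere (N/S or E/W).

81.034°W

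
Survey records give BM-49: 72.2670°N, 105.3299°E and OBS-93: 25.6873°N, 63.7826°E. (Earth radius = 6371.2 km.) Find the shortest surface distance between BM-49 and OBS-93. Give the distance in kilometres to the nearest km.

5761 km

Δφ = -46.5797°,  Δλ = -41.5473°
a = sin²(Δφ/2) + cos φ₁ cos φ₂ sin²(Δλ/2) = 0.190856
c = 2·arcsin(√a) = 0.904234 rad = 51.8088°
d = R·c = 6371.2 × 0.904234 = 5761.1 km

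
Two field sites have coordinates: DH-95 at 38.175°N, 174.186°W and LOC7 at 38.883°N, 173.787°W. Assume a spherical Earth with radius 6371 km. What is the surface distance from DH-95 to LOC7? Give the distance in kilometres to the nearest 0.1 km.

86.0 km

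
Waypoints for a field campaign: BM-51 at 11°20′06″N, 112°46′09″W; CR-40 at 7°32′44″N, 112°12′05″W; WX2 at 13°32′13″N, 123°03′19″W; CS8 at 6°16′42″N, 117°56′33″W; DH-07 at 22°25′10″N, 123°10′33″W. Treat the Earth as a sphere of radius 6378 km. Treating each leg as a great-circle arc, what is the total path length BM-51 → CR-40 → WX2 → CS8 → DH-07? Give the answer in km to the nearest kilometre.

BM-51: φ = +11.33500°, λ = -112.76917°
CR-40: φ = +7.54556°, λ = -112.20139°
WX2: φ = +13.53694°, λ = -123.05528°
CS8: φ = +6.27833°, λ = -117.94250°
DH-07: φ = +22.41944°, λ = -123.17583°
BM-51→CR-40: c = 0.066857 rad, d = 426.41 km
CR-40→WX2: c = 0.213498 rad, d = 1361.69 km
WX2→CS8: c = 0.154160 rad, d = 983.23 km
CS8→DH-07: c = 0.295181 rad, d = 1882.66 km
Total = 426.41 + 1361.69 + 983.23 + 1882.66 = 4653.99 km

4654 km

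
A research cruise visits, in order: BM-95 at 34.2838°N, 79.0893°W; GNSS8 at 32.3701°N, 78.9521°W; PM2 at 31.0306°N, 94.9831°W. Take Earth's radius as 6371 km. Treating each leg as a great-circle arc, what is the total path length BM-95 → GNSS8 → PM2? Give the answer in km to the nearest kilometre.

1736 km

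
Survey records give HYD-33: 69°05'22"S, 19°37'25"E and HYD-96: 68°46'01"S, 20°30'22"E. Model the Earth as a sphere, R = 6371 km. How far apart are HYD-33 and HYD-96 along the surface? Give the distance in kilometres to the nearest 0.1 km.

50.3 km

HYD-33: φ = -69.08944°, λ = +19.62361°
HYD-96: φ = -68.76694°, λ = +20.50611°
Δφ = 0.3225°,  Δλ = 0.8825°
a = sin²(Δφ/2) + cos φ₁ cos φ₂ sin²(Δλ/2) = 0.000016
c = 2·arcsin(√a) = 0.007896 rad = 0.4524°
d = R·c = 6371 × 0.007896 = 50.3 km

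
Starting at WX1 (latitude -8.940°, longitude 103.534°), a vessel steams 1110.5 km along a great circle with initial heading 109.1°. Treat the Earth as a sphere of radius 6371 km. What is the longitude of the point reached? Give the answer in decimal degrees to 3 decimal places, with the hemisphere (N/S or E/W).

δ = d/R = 1110.5/6371 = 0.174305 rad
φ₂ = arcsin(sin φ₁ cos δ + cos φ₁ sin δ cos θ)
   = arcsin(-0.15540·0.98485 + 0.98785·0.17342·-0.32722) = -12.06982°
λ₂ = λ₁ + atan2(sin θ sin δ cos φ₁, cos δ − sin φ₁ sin φ₂) = 113.18124°

113.181°E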